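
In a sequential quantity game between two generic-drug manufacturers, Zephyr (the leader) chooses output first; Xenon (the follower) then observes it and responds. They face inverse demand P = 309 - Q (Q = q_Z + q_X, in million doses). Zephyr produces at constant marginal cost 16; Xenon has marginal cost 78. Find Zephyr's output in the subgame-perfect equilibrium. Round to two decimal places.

The follower Xenon best-responds to any q_Z: π_X = (309 - Q)q_X - 78q_X.
∂π_X/∂q_X = 231 - q_Z - 2q_X = 0 gives the reaction function q_X = (231 - q_Z)/2.
Zephyr substitutes q_X(q_Z) into its own profit: π_Z = q_Z(309 - q_Z - (231 - q_Z)/2) - 16q_Z = (387/2 - (1/2)q_Z)q_Z - 16q_Z.
The leader's first-order condition 355/2 - q_Z = 0 yields q_Z = 355/2.
Then q_X = (231 - 355/2)/2 = 107/4.

177.50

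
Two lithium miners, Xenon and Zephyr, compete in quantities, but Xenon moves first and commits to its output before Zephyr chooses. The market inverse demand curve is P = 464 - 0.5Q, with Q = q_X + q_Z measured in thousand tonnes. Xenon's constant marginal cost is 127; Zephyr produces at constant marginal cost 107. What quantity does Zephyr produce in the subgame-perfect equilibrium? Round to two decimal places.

198.50

Solve by backward induction. Given q_X, the follower Zephyr maximises π_Z = (464 - (1/2)q_X - (1/2)q_Z)q_Z - 107q_Z.
∂π_Z/∂q_Z = 357 - (1/2)q_X - q_Z = 0 gives the reaction function q_Z = (357 - (1/2)q_X).
The leader anticipates this reaction. Substituting into P = 464 - 0.5Q gives P = 571/2 - (1/4)q_X, so π_X = (571/2 - (1/4)q_X)q_X - 127q_X.
Maximising: ∂π_X/∂q_X = 317/2 - (1/2)q_X = 0, giving q_X = 317.
Then q_Z = (357 - (1/2)·317) = 397/2.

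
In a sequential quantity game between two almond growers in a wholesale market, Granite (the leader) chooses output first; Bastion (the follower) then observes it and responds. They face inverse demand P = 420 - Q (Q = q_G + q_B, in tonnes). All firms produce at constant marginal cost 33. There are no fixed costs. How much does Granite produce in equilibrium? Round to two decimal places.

The follower Bastion best-responds to any q_G: π_B = (420 - Q)q_B - 33q_B.
∂π_B/∂q_B = 387 - q_G - 2q_B = 0 gives the reaction function q_B = (387 - q_G)/2.
Granite substitutes q_B(q_G) into its own profit: π_G = q_G(420 - q_G - (387 - q_G)/2) - 33q_G = (453/2 - (1/2)q_G)q_G - 33q_G.
Maximising: ∂π_G/∂q_G = 387/2 - q_G = 0, giving q_G = 387/2.
Then q_B = (387 - 387/2)/2 = 387/4.

193.50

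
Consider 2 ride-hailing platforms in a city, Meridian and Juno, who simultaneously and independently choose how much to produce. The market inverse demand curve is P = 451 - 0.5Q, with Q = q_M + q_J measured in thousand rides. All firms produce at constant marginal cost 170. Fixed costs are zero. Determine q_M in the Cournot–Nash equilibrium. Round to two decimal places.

Each firm earns π_i = (451 - 0.5Q)q_i - 170q_i.
Setting ∂π_i/∂q_i = 0 with rivals' quantities fixed: 281 - q_i - (1/2)q_j = 0.
By symmetry each firm produces the same amount; substituting q_j = q_i yields q_i = 281/(3/2) = 562/3.

187.33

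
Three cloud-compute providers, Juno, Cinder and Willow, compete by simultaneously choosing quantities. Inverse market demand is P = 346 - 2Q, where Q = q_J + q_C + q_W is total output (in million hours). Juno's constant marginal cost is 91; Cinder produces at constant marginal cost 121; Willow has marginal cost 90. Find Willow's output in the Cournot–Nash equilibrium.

36

Juno's profit: π_J = (346 - 2Q)q_J - (91q_J). Setting ∂π_J/∂q_J = 0: 255 - 4q_J - 2(q_C + q_W) = 0.
Cinder's first-order condition: 225 - 4q_C - 2(q_J + q_W) = 0.
Willow's first-order condition: 256 - 4q_W - 2(q_J + q_C) = 0.
Adding the 3 conditions: 736 − 4Q − 4Q = 0, i.e. Q = 92.
Back-substituting: q_J = (255 − 184)/2 = 71/2, q_C = (225 − 184)/2 = 41/2, q_W = (256 − 184)/2 = 36.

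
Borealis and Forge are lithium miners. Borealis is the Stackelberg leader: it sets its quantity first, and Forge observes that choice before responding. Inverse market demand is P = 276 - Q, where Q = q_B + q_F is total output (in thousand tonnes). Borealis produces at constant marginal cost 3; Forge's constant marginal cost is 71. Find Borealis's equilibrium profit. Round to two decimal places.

Solve by backward induction. Given q_B, the follower Forge maximises π_F = (276 - q_B - q_F)q_F - 71q_F.
∂π_F/∂q_F = 205 - q_B - 2q_F = 0 gives the reaction function q_F = (205 - q_B)/2.
Borealis substitutes q_F(q_B) into its own profit: π_B = q_B(276 - q_B - (205 - q_B)/2) - 3q_B = (347/2 - (1/2)q_B)q_B - 3q_B.
Maximising: ∂π_B/∂q_B = 341/2 - q_B = 0, giving q_B = 341/2.
Then q_F = (205 - 341/2)/2 = 69/4.
Price P = 276 - 751/4 = 353/4.
Borealis's profit: (353/4 - 3)·(341/2) = 14535.1250.

14535.13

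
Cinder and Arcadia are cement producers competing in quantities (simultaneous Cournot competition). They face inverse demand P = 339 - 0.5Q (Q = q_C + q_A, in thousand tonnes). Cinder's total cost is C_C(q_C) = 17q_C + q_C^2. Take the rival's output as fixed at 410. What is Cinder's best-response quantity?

39

With the rival's output fixed at 410, Cinder's profit is π_C = (339 - (1/2)·410 - (1/2)q_C)q_C - (17q_C + q_C²) = (134 - (1/2)q_C)q_C - (17q_C + q_C²).
∂π_C/∂q_C = 117 - 3q_C = 0, so q_C = 39.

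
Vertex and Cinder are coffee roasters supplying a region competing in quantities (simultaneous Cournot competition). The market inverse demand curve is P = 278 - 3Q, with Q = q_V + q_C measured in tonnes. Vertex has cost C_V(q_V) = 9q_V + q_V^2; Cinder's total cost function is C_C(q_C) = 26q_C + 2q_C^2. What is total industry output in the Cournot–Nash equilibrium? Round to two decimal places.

Vertex's profit: π_V = (278 - 3Q)q_V - (9q_V + q_V²). Setting ∂π_V/∂q_V = 0: 269 - 8q_V - 3(q_C) = 0.
Cinder's profit: π_C = (278 - 3Q)q_C - (26q_C + 2q_C²). Setting ∂π_C/∂q_C = 0: 252 - 10q_C - 3(q_V) = 0.
Best responses: q_V = (269 - 3q_C)/8, q_C = (252 - 3q_V)/10.
Solving the pair: q_V = 1934/71, q_C = 1209/71.
Total output Q = 1934/71 + 1209/71 = 44.2676.

44.27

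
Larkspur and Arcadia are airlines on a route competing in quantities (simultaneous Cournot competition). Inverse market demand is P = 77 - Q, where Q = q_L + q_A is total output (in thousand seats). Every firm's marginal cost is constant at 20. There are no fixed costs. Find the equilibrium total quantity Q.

38

A representative firm's profit is π_i = q_i(77 - Q) - 20q_i.
First-order condition (treating rivals' output as given): 57 - 2q_i - q_j = 0.
With identical firms every q_j equals q_i, so q_j = q_i and 57 = 3q_i, giving q_i = 19.
Total output Q = 19 + 19 = 38.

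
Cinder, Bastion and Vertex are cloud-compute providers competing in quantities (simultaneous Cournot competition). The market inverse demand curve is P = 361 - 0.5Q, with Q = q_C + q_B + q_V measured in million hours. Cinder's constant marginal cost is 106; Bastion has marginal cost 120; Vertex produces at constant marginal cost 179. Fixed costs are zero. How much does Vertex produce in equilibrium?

Cinder's profit: π_C = (361 - 0.5Q)q_C - (106q_C). Setting ∂π_C/∂q_C = 0: 255 - q_C - (1/2)(q_B + q_V) = 0.
Bastion's profit: π_B = (361 - 0.5Q)q_B - (120q_B). Setting ∂π_B/∂q_B = 0: 241 - q_B - (1/2)(q_C + q_V) = 0.
Vertex's first-order condition: 182 - q_V - (1/2)(q_C + q_B) = 0.
Summing all 3 equations gives 678 − 2Q = 0, hence Q = 339.
Back-substituting: q_C = (255 − 339/2)/(1/2) = 171, q_B = (241 − 339/2)/(1/2) = 143, q_V = (182 − 339/2)/(1/2) = 25.

25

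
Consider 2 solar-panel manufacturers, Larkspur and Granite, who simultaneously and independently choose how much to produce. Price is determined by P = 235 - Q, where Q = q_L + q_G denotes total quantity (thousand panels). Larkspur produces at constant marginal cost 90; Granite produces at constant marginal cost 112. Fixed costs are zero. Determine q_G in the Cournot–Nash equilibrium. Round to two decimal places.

33.67

Larkspur's profit: π_L = (235 - Q)q_L - (90q_L). Setting ∂π_L/∂q_L = 0: 145 - 2q_L - (q_G) = 0.
Granite's first-order condition: 123 - 2q_G - (q_L) = 0.
Rearranging gives the reaction functions q_L = (145 - q_G)/2 and q_G = (123 - q_L)/2.
Solving the pair: q_L = 167/3, q_G = 101/3.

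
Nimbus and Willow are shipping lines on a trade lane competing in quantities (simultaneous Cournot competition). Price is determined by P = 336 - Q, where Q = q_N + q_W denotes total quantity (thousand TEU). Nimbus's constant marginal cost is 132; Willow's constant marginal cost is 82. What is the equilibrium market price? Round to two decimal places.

Nimbus's profit: π_N = (336 - Q)q_N - (132q_N). Setting ∂π_N/∂q_N = 0: 204 - 2q_N - (q_W) = 0.
Willow's first-order condition: 254 - 2q_W - (q_N) = 0.
Best responses: q_N = (204 - q_W)/2, q_W = (254 - q_N)/2.
Substituting one into the other gives q_N = 154/3 and q_W = 304/3.
Total output Q = 458/3, so price P = 336 - 458/3 = 550/3.

183.33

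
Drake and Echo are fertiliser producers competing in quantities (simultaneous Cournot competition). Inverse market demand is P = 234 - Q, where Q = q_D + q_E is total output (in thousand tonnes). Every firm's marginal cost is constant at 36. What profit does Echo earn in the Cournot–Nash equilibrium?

4356

A representative firm's profit is π_i = q_i(234 - Q) - 36q_i.
First-order condition (treating rivals' output as given): 198 - 2q_i - q_j = 0.
With identical firms every q_j equals q_i, so q_j = q_i and 198 = 3q_i, giving q_i = 66.
Price P = 234 - 132 = 102.
Echo's profit: (102 - 36)·66 = 4356.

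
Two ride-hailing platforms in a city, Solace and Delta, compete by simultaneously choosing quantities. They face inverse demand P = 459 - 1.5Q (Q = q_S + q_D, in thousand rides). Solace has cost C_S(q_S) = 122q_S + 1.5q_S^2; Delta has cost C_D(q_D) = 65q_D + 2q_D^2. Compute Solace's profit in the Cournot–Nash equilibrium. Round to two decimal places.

Solace's profit: π_S = (459 - 1.5Q)q_S - (122q_S + (3/2)q_S²). Setting ∂π_S/∂q_S = 0: 337 - 6q_S - (3/2)(q_D) = 0.
Delta's profit: π_D = (459 - 1.5Q)q_D - (65q_D + 2q_D²). Setting ∂π_D/∂q_D = 0: 394 - 7q_D - (3/2)(q_S) = 0.
Best responses: q_S = (337 - (3/2)q_D)/6, q_D = (394 - (3/2)q_S)/7.
Substituting one into the other gives q_S = 44.4780 and q_D = 46.7547.
Price P = 459 - (3/2)·91.2327 = 322.1509.
Solace's profit: 322.1509·44.4780 - 122·44.4780 - (3/2)·44.4780² = 5934.8741.

5934.87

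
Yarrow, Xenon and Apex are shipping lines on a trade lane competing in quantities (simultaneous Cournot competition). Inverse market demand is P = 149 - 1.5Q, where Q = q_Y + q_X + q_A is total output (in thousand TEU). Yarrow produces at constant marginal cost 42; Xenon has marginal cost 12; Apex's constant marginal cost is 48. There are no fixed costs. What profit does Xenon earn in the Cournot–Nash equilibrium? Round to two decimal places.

1717.04

Yarrow's profit: π_Y = (149 - 1.5Q)q_Y - (42q_Y). Setting ∂π_Y/∂q_Y = 0: 107 - 3q_Y - (3/2)(q_X + q_A) = 0.
Xenon's profit: π_X = (149 - 1.5Q)q_X - (12q_X). Setting ∂π_X/∂q_X = 0: 137 - 3q_X - (3/2)(q_Y + q_A) = 0.
Apex's profit: π_A = (149 - 1.5Q)q_A - (48q_A). Setting ∂π_A/∂q_A = 0: 101 - 3q_A - (3/2)(q_Y + q_X) = 0.
Adding the 3 conditions: 345 − 3Q − 3Q = 0, i.e. Q = 115/2.
Back-substituting: q_Y = (107 − 345/4)/(3/2) = 83/6, q_X = (137 − 345/4)/(3/2) = 203/6, q_A = (101 − 345/4)/(3/2) = 59/6.
Price P = 149 - (3/2)·(115/2) = 251/4.
Xenon's profit: (251/4 - 12)·(203/6) = 1717.0417.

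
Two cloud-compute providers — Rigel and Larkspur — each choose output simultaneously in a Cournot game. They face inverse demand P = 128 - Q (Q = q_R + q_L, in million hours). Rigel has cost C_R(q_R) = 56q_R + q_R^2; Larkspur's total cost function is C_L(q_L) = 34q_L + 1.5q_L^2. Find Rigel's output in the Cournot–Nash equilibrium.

14

Rigel's profit: π_R = (128 - Q)q_R - (56q_R + q_R²). Setting ∂π_R/∂q_R = 0: 72 - 4q_R - (q_L) = 0.
Larkspur's profit: π_L = (128 - Q)q_L - (34q_L + (3/2)q_L²). Setting ∂π_L/∂q_L = 0: 94 - 5q_L - (q_R) = 0.
So q_R = (72 - q_L)/4 and q_L = (94 - q_R)/5.
Substituting one into the other gives q_R = 14 and q_L = 16.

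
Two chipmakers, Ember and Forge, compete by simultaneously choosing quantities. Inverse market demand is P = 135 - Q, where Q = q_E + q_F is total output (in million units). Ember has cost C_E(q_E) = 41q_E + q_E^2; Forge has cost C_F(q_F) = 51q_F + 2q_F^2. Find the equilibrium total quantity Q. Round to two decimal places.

Ember's profit: π_E = (135 - Q)q_E - (41q_E + q_E²). Setting ∂π_E/∂q_E = 0: 94 - 4q_E - (q_F) = 0.
Forge's profit: π_F = (135 - Q)q_F - (51q_F + 2q_F²). Setting ∂π_F/∂q_F = 0: 84 - 6q_F - (q_E) = 0.
So q_E = (94 - q_F)/4 and q_F = (84 - q_E)/6.
Solving the pair: q_E = 480/23, q_F = 242/23.
Total output Q = 480/23 + 242/23 = 722/23.

31.39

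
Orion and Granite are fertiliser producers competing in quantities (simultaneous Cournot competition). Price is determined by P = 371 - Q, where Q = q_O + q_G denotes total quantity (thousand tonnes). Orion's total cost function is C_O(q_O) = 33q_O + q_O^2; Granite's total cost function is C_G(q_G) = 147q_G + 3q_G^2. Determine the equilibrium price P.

Orion's profit: π_O = (371 - Q)q_O - (33q_O + q_O²). Setting ∂π_O/∂q_O = 0: 338 - 4q_O - (q_G) = 0.
Granite's profit: π_G = (371 - Q)q_G - (147q_G + 3q_G²). Setting ∂π_G/∂q_G = 0: 224 - 8q_G - (q_O) = 0.
Best responses: q_O = (338 - q_G)/4, q_G = (224 - q_O)/8.
Substituting one into the other gives q_O = 80 and q_G = 18.
Total output Q = 98, so price P = 371 - 98 = 273.

273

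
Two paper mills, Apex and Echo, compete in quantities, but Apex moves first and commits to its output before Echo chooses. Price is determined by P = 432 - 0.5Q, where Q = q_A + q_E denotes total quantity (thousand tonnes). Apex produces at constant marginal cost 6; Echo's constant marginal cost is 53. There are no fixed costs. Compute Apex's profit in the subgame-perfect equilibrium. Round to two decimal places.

Solve by backward induction. Given q_A, the follower Echo maximises π_E = (432 - (1/2)q_A - (1/2)q_E)q_E - 53q_E.
∂π_E/∂q_E = 379 - (1/2)q_A - q_E = 0 gives the reaction function q_E = (379 - (1/2)q_A).
Apex substitutes q_E(q_A) into its own profit: π_A = q_A(432 - (1/2)q_A - (379 - (1/2)q_A)/2) - 6q_A = (485/2 - (1/4)q_A)q_A - 6q_A.
The leader's first-order condition 473/2 - (1/2)q_A = 0 yields q_A = 473.
Then q_E = (379 - (1/2)·473) = 285/2.
Price P = 432 - (1/2)·(1231/2) = 497/4.
Apex's profit: (497/4 - 6)·473 = 55932.2500.

55932.25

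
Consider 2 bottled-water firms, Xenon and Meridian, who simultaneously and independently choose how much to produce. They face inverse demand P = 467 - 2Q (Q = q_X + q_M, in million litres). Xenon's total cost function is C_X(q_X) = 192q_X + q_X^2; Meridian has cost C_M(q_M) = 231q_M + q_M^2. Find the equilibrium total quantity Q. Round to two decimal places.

Xenon's profit: π_X = (467 - 2Q)q_X - (192q_X + q_X²). Setting ∂π_X/∂q_X = 0: 275 - 6q_X - 2(q_M) = 0.
Meridian's profit: π_M = (467 - 2Q)q_M - (231q_M + q_M²). Setting ∂π_M/∂q_M = 0: 236 - 6q_M - 2(q_X) = 0.
Rearranging gives the reaction functions q_X = (275 - 2q_M)/6 and q_M = (236 - 2q_X)/6.
Solving the pair: q_X = 589/16, q_M = 433/16.
Total output Q = 589/16 + 433/16 = 511/8.

63.88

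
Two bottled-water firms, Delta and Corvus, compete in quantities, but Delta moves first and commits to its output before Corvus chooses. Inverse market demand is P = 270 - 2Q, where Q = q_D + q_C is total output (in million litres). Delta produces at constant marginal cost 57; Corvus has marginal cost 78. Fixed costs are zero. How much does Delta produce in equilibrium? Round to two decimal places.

58.50

The follower Corvus best-responds to any q_D: π_C = (270 - 2Q)q_C - 78q_C.
Setting the follower's marginal profit to zero, 192 - 2q_D - 4q_C = 0, i.e. q_C = (192 - 2q_D)/4.
Delta substitutes q_C(q_D) into its own profit: π_D = q_D(270 - 2q_D - (192 - 2q_D)/2) - 57q_D = (174 - q_D)q_D - 57q_D.
Maximising: ∂π_D/∂q_D = 117 - 2q_D = 0, giving q_D = 117/2.
Then q_C = (192 - 2·(117/2))/4 = 75/4.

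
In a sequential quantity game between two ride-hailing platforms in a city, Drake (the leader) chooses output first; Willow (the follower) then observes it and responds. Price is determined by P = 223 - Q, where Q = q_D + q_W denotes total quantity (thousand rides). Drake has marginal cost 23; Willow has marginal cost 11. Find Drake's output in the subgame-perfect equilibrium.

The follower Willow best-responds to any q_D: π_W = (223 - Q)q_W - 11q_W.
Follower FOC: 212 - q_D - 2q_W = 0, so q_W(q_D) = (212 - q_D)/2.
The leader anticipates this reaction. Substituting into P = 223 - Q gives P = 117 - (1/2)q_D, so π_D = (117 - (1/2)q_D)q_D - 23q_D.
Leader FOC: 94 - q_D = 0, so q_D = 94.
Then q_W = (212 - 94)/2 = 59.

94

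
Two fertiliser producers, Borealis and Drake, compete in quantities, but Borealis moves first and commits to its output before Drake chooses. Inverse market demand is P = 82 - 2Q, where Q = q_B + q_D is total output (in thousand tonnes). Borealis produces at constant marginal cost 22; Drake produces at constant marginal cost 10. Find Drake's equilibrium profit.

The follower Drake best-responds to any q_B: π_D = (82 - 2Q)q_D - 10q_D.
∂π_D/∂q_D = 72 - 2q_B - 4q_D = 0 gives the reaction function q_D = (72 - 2q_B)/4.
Borealis substitutes q_D(q_B) into its own profit: π_B = q_B(82 - 2q_B - (72 - 2q_B)/2) - 22q_B = (46 - q_B)q_B - 22q_B.
The leader's first-order condition 24 - 2q_B = 0 yields q_B = 12.
Then q_D = (72 - 2·12)/4 = 12.
Price P = 82 - 2·24 = 34.
Drake's profit: (34 - 10)·12 = 288.

288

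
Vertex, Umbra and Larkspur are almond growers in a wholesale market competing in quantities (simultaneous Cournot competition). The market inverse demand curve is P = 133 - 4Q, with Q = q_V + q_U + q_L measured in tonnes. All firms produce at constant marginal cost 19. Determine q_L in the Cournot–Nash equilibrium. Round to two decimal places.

7.13

A representative firm's profit is π_i = q_i(133 - 4Q) - 19q_i.
First-order condition (treating rivals' output as given): 114 - 8q_i - 4·Σ_{j≠i} q_j = 0.
By symmetry each firm produces the same amount; substituting Σ_{j≠i} q_j = 2q_i yields q_i = 114/16 = 57/8.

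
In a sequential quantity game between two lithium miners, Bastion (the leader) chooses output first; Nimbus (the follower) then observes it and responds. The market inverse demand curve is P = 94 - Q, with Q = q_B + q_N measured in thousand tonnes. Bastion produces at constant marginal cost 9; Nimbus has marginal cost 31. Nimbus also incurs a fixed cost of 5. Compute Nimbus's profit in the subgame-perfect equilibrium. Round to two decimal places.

17.56

Solve by backward induction. Given q_B, the follower Nimbus maximises π_N = (94 - q_B - q_N)q_N - 31q_N.
Setting the follower's marginal profit to zero, 63 - q_B - 2q_N = 0, i.e. q_N = (63 - q_B)/2.
Bastion substitutes q_N(q_B) into its own profit: π_B = q_B(94 - q_B - (63 - q_B)/2) - 9q_B = (125/2 - (1/2)q_B)q_B - 9q_B.
The leader's first-order condition 107/2 - q_B = 0 yields q_B = 107/2.
Then q_N = (63 - 107/2)/2 = 19/4.
Price P = 94 - 233/4 = 143/4.
Nimbus's profit: (143/4 - 31)·(19/4) - 5 = 281/16.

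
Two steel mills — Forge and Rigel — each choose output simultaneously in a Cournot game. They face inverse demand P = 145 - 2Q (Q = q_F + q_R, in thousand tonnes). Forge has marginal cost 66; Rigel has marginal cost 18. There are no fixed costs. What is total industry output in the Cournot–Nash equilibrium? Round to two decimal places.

34.33

Forge's profit: π_F = (145 - 2Q)q_F - (66q_F). Setting ∂π_F/∂q_F = 0: 79 - 4q_F - 2(q_R) = 0.
Rigel's first-order condition: 127 - 4q_R - 2(q_F) = 0.
So q_F = (79 - 2q_R)/4 and q_R = (127 - 2q_F)/4.
Solving the pair: q_F = 31/6, q_R = 175/6.
Total output Q = 31/6 + 175/6 = 103/3.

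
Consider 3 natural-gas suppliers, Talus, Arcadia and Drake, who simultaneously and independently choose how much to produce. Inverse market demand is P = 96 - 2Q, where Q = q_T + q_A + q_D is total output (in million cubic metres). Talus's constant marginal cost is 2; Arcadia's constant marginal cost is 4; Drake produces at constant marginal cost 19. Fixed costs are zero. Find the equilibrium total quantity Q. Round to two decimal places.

32.88

Talus's profit: π_T = (96 - 2Q)q_T - (2q_T). Setting ∂π_T/∂q_T = 0: 94 - 4q_T - 2(q_A + q_D) = 0.
Arcadia's first-order condition: 92 - 4q_A - 2(q_T + q_D) = 0.
Drake's first-order condition: 77 - 4q_D - 2(q_T + q_A) = 0.
Adding the 3 first-order conditions: 263 − 8Q = 0, so Q = 263/8.
Back-substituting: q_T = (94 − 263/4)/2 = 113/8, q_A = (92 − 263/4)/2 = 105/8, q_D = (77 − 263/4)/2 = 45/8.
Total output Q = 113/8 + 105/8 + 45/8 = 263/8.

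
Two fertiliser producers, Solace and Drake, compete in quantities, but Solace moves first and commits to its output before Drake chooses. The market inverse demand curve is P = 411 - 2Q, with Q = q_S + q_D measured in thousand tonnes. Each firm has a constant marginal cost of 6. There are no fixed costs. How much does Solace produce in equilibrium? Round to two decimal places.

101.25

The follower Drake best-responds to any q_S: π_D = (411 - 2Q)q_D - 6q_D.
Follower FOC: 405 - 2q_S - 4q_D = 0, so q_D(q_S) = (405 - 2q_S)/4.
Solace substitutes q_D(q_S) into its own profit: π_S = q_S(411 - 2q_S - (405 - 2q_S)/2) - 6q_S = (417/2 - q_S)q_S - 6q_S.
Maximising: ∂π_S/∂q_S = 405/2 - 2q_S = 0, giving q_S = 405/4.
Then q_D = (405 - 2·(405/4))/4 = 405/8.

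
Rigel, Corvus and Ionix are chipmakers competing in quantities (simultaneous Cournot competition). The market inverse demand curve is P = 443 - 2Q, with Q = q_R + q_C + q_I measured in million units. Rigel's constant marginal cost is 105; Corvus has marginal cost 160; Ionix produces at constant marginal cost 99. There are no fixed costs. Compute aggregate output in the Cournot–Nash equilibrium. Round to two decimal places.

Rigel's profit: π_R = (443 - 2Q)q_R - (105q_R). Setting ∂π_R/∂q_R = 0: 338 - 4q_R - 2(q_C + q_I) = 0.
Corvus's profit: π_C = (443 - 2Q)q_C - (160q_C). Setting ∂π_C/∂q_C = 0: 283 - 4q_C - 2(q_R + q_I) = 0.
Ionix's profit: π_I = (443 - 2Q)q_I - (99q_I). Setting ∂π_I/∂q_I = 0: 344 - 4q_I - 2(q_R + q_C) = 0.
Adding the 3 first-order conditions: 965 − 8Q = 0, so Q = 965/8.
Back-substituting: q_R = (338 − 965/4)/2 = 387/8, q_C = (283 − 965/4)/2 = 167/8, q_I = (344 − 965/4)/2 = 411/8.
Total output Q = 387/8 + 167/8 + 411/8 = 965/8.

120.63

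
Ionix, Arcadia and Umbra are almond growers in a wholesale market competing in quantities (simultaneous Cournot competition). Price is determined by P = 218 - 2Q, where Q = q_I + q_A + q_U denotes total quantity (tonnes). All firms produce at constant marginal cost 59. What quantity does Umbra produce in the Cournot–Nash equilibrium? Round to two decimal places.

Each firm earns π_i = (218 - 2Q)q_i - 59q_i.
Setting ∂π_i/∂q_i = 0 with rivals' quantities fixed: 159 - 4q_i - 2·Σ_{j≠i} q_j = 0.
With identical firms every q_j equals q_i, so Σ_{j≠i} q_j = 2q_i and 159 = 8q_i, giving q_i = 159/8.

19.88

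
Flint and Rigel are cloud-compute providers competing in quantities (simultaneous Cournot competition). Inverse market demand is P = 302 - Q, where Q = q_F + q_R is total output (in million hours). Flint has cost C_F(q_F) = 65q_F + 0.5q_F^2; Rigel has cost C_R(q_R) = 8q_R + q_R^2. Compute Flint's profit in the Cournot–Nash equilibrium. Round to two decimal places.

5302.26

Flint's profit: π_F = (302 - Q)q_F - (65q_F + (1/2)q_F²). Setting ∂π_F/∂q_F = 0: 237 - 3q_F - (q_R) = 0.
Rigel's profit: π_R = (302 - Q)q_R - (8q_R + q_R²). Setting ∂π_R/∂q_R = 0: 294 - 4q_R - (q_F) = 0.
So q_F = (237 - q_R)/3 and q_R = (294 - q_F)/4.
Substituting one into the other gives q_F = 654/11 and q_R = 645/11.
Price P = 302 - 1299/11 = 183.9091.
Flint's profit: 183.9091·(654/11) - 65·(654/11) - (1/2)(654/11)² = 5302.2645.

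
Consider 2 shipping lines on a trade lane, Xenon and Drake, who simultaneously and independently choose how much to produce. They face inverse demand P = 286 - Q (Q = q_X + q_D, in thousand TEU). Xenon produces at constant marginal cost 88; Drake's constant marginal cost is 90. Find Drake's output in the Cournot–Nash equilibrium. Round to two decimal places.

64.67

Xenon's profit: π_X = (286 - Q)q_X - (88q_X). Setting ∂π_X/∂q_X = 0: 198 - 2q_X - (q_D) = 0.
Drake's first-order condition: 196 - 2q_D - (q_X) = 0.
Rearranging gives the reaction functions q_X = (198 - q_D)/2 and q_D = (196 - q_X)/2.
Solving the pair: q_X = 200/3, q_D = 194/3.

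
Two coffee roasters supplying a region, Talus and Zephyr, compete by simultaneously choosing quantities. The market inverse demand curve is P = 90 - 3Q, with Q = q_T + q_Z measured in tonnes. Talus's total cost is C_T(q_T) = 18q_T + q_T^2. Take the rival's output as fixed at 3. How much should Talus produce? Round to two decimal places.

With the rival's output fixed at 3, Talus's profit is π_T = (90 - 3·3 - 3q_T)q_T - (18q_T + q_T²) = (81 - 3q_T)q_T - (18q_T + q_T²).
∂π_T/∂q_T = 63 - 8q_T = 0, so q_T = 63/8.

7.88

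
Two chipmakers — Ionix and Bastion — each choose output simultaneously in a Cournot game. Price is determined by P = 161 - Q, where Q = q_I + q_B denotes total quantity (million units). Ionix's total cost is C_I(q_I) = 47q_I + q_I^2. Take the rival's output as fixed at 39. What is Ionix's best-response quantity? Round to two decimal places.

With the rival's output fixed at 39, Ionix's profit is π_I = (161 - 39 - q_I)q_I - (47q_I + q_I²) = (122 - q_I)q_I - (47q_I + q_I²).
∂π_I/∂q_I = 75 - 4q_I = 0, so q_I = 75/4.

18.75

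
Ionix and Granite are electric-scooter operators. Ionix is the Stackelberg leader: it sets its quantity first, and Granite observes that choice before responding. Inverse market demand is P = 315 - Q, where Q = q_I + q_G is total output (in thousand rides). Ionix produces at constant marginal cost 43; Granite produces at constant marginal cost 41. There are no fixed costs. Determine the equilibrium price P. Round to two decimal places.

Solve by backward induction. Given q_I, the follower Granite maximises π_G = (315 - q_I - q_G)q_G - 41q_G.
Setting the follower's marginal profit to zero, 274 - q_I - 2q_G = 0, i.e. q_G = (274 - q_I)/2.
Ionix substitutes q_G(q_I) into its own profit: π_I = q_I(315 - q_I - (274 - q_I)/2) - 43q_I = (178 - (1/2)q_I)q_I - 43q_I.
Maximising: ∂π_I/∂q_I = 135 - q_I = 0, giving q_I = 135.
Then q_G = (274 - 135)/2 = 139/2.
Total output Q = 409/2, so price P = 315 - 409/2 = 221/2.

110.50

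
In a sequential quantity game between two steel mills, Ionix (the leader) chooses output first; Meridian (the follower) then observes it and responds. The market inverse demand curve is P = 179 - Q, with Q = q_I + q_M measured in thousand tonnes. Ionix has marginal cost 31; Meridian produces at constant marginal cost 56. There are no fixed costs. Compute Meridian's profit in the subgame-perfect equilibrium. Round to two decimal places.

333.06

Solve by backward induction. Given q_I, the follower Meridian maximises π_M = (179 - q_I - q_M)q_M - 56q_M.
∂π_M/∂q_M = 123 - q_I - 2q_M = 0 gives the reaction function q_M = (123 - q_I)/2.
The leader anticipates this reaction. Substituting into P = 179 - Q gives P = 235/2 - (1/2)q_I, so π_I = (235/2 - (1/2)q_I)q_I - 31q_I.
Maximising: ∂π_I/∂q_I = 173/2 - q_I = 0, giving q_I = 173/2.
Then q_M = (123 - 173/2)/2 = 73/4.
Price P = 179 - 419/4 = 297/4.
Meridian's profit: (297/4 - 56)·(73/4) = 333.0625.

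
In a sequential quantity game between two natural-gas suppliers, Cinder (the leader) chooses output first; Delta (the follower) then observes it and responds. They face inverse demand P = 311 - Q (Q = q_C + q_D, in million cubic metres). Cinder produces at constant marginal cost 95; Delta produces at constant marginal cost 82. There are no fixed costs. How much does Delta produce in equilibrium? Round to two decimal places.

63.75

Solve by backward induction. Given q_C, the follower Delta maximises π_D = (311 - q_C - q_D)q_D - 82q_D.
Follower FOC: 229 - q_C - 2q_D = 0, so q_D(q_C) = (229 - q_C)/2.
The leader anticipates this reaction. Substituting into P = 311 - Q gives P = 393/2 - (1/2)q_C, so π_C = (393/2 - (1/2)q_C)q_C - 95q_C.
Maximising: ∂π_C/∂q_C = 203/2 - q_C = 0, giving q_C = 203/2.
Then q_D = (229 - 203/2)/2 = 255/4.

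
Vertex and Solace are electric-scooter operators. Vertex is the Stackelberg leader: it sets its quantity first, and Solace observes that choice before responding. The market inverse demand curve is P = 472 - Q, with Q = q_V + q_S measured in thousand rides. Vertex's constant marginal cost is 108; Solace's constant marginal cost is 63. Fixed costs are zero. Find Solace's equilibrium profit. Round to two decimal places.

The follower Solace best-responds to any q_V: π_S = (472 - Q)q_S - 63q_S.
∂π_S/∂q_S = 409 - q_V - 2q_S = 0 gives the reaction function q_S = (409 - q_V)/2.
Vertex substitutes q_S(q_V) into its own profit: π_V = q_V(472 - q_V - (409 - q_V)/2) - 108q_V = (535/2 - (1/2)q_V)q_V - 108q_V.
The leader's first-order condition 319/2 - q_V = 0 yields q_V = 319/2.
Then q_S = (409 - 319/2)/2 = 499/4.
Price P = 472 - 1137/4 = 751/4.
Solace's profit: (751/4 - 63)·(499/4) = 15562.5625.

15562.56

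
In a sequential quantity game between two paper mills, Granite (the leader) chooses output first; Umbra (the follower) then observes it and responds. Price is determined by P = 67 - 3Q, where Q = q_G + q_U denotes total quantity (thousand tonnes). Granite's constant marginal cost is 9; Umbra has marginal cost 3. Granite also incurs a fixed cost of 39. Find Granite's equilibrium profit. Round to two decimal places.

73.67

Solve by backward induction. Given q_G, the follower Umbra maximises π_U = (67 - 3q_G - 3q_U)q_U - 3q_U.
Setting the follower's marginal profit to zero, 64 - 3q_G - 6q_U = 0, i.e. q_U = (64 - 3q_G)/6.
The leader anticipates this reaction. Substituting into P = 67 - 3Q gives P = 35 - (3/2)q_G, so π_G = (35 - (3/2)q_G)q_G - 9q_G.
Leader FOC: 26 - 3q_G = 0, so q_G = 26/3.
Then q_U = (64 - 3·(26/3))/6 = 19/3.
Price P = 67 - 3·15 = 22.
Granite's profit: (22 - 9)·(26/3) - 39 = 221/3.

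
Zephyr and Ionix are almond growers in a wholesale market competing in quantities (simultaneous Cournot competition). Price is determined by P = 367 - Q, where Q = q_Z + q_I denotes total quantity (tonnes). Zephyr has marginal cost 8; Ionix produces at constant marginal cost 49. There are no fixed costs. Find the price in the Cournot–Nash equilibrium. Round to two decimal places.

Zephyr's profit: π_Z = (367 - Q)q_Z - (8q_Z). Setting ∂π_Z/∂q_Z = 0: 359 - 2q_Z - (q_I) = 0.
Ionix's profit: π_I = (367 - Q)q_I - (49q_I). Setting ∂π_I/∂q_I = 0: 318 - 2q_I - (q_Z) = 0.
So q_Z = (359 - q_I)/2 and q_I = (318 - q_Z)/2.
Solving the pair: q_Z = 400/3, q_I = 277/3.
Total output Q = 677/3, so price P = 367 - 677/3 = 424/3.

141.33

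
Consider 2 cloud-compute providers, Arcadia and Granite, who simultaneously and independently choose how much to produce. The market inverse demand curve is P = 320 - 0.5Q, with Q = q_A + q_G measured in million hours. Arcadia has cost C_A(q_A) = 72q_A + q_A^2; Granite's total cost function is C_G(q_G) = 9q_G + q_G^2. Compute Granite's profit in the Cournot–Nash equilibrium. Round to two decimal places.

Arcadia's profit: π_A = (320 - 0.5Q)q_A - (72q_A + q_A²). Setting ∂π_A/∂q_A = 0: 248 - 3q_A - (1/2)(q_G) = 0.
Granite's first-order condition: 311 - 3q_G - (1/2)(q_A) = 0.
So q_A = (248 - (1/2)q_G)/3 and q_G = (311 - (1/2)q_A)/3.
Substituting one into the other gives q_A = 67.2571 and q_G = 92.4571.
Price P = 320 - (1/2)·(1118/7) = 1681/7.
Granite's profit: (1681/7)·92.4571 - 9·92.4571 - 92.4571² = 12822.4849.

12822.48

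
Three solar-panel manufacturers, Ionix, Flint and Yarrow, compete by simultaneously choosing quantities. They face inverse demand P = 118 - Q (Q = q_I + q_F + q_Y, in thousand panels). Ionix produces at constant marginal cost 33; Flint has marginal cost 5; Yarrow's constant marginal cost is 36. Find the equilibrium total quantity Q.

Ionix's profit: π_I = (118 - Q)q_I - (33q_I). Setting ∂π_I/∂q_I = 0: 85 - 2q_I - (q_F + q_Y) = 0.
Flint's first-order condition: 113 - 2q_F - (q_I + q_Y) = 0.
Yarrow's first-order condition: 82 - 2q_Y - (q_I + q_F) = 0.
Adding the 3 conditions: 280 − 2Q − 2Q = 0, i.e. Q = 70.
Back-substituting: q_I = (85 − 70) = 15, q_F = (113 − 70) = 43, q_Y = (82 − 70) = 12.
Total output Q = 15 + 43 + 12 = 70.

70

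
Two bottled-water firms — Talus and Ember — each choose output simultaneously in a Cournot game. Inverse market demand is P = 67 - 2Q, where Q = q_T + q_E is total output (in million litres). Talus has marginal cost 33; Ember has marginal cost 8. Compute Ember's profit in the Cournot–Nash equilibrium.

392

Talus's profit: π_T = (67 - 2Q)q_T - (33q_T). Setting ∂π_T/∂q_T = 0: 34 - 4q_T - 2(q_E) = 0.
Ember's first-order condition: 59 - 4q_E - 2(q_T) = 0.
Rearranging gives the reaction functions q_T = (34 - 2q_E)/4 and q_E = (59 - 2q_T)/4.
Substituting one into the other gives q_T = 3/2 and q_E = 14.
Price P = 67 - 2·(31/2) = 36.
Ember's profit: (36 - 8)·14 = 392.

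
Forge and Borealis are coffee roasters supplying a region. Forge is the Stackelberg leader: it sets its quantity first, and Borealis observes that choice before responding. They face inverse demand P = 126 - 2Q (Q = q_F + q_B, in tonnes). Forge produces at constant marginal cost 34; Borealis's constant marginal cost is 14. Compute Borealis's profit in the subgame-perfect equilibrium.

The follower Borealis best-responds to any q_F: π_B = (126 - 2Q)q_B - 14q_B.
Setting the follower's marginal profit to zero, 112 - 2q_F - 4q_B = 0, i.e. q_B = (112 - 2q_F)/4.
The leader anticipates this reaction. Substituting into P = 126 - 2Q gives P = 70 - q_F, so π_F = (70 - q_F)q_F - 34q_F.
The leader's first-order condition 36 - 2q_F = 0 yields q_F = 18.
Then q_B = (112 - 2·18)/4 = 19.
Price P = 126 - 2·37 = 52.
Borealis's profit: (52 - 14)·19 = 722.

722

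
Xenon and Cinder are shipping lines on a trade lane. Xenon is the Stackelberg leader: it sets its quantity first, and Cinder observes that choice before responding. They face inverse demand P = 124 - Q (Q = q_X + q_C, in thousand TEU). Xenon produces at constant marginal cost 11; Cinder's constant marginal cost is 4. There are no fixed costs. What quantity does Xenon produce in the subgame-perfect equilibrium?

The follower Cinder best-responds to any q_X: π_C = (124 - Q)q_C - 4q_C.
Setting the follower's marginal profit to zero, 120 - q_X - 2q_C = 0, i.e. q_C = (120 - q_X)/2.
The leader anticipates this reaction. Substituting into P = 124 - Q gives P = 64 - (1/2)q_X, so π_X = (64 - (1/2)q_X)q_X - 11q_X.
Maximising: ∂π_X/∂q_X = 53 - q_X = 0, giving q_X = 53.
Then q_C = (120 - 53)/2 = 67/2.

53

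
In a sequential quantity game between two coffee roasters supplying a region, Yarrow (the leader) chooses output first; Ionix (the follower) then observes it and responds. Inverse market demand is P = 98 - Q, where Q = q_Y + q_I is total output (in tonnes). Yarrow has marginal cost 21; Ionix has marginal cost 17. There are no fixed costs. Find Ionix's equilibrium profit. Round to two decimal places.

495.06

Solve by backward induction. Given q_Y, the follower Ionix maximises π_I = (98 - q_Y - q_I)q_I - 17q_I.
∂π_I/∂q_I = 81 - q_Y - 2q_I = 0 gives the reaction function q_I = (81 - q_Y)/2.
The leader anticipates this reaction. Substituting into P = 98 - Q gives P = 115/2 - (1/2)q_Y, so π_Y = (115/2 - (1/2)q_Y)q_Y - 21q_Y.
Leader FOC: 73/2 - q_Y = 0, so q_Y = 73/2.
Then q_I = (81 - 73/2)/2 = 89/4.
Price P = 98 - 235/4 = 157/4.
Ionix's profit: (157/4 - 17)·(89/4) = 495.0625.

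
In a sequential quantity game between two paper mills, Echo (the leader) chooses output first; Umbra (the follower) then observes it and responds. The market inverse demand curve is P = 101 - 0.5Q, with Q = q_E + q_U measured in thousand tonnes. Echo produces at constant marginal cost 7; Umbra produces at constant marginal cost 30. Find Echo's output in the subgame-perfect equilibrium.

The follower Umbra best-responds to any q_E: π_U = (101 - 0.5Q)q_U - 30q_U.
Setting the follower's marginal profit to zero, 71 - (1/2)q_E - q_U = 0, i.e. q_U = (71 - (1/2)q_E).
Echo substitutes q_U(q_E) into its own profit: π_E = q_E(101 - (1/2)q_E - (71 - (1/2)q_E)/2) - 7q_E = (131/2 - (1/4)q_E)q_E - 7q_E.
Maximising: ∂π_E/∂q_E = 117/2 - (1/2)q_E = 0, giving q_E = 117.
Then q_U = (71 - (1/2)·117) = 25/2.

117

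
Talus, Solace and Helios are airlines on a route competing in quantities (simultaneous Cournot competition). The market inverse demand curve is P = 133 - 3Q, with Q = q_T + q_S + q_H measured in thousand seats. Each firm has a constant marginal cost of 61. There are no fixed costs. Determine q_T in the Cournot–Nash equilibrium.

6

A representative firm's profit is π_i = q_i(133 - 3Q) - 61q_i.
Setting ∂π_i/∂q_i = 0 with rivals' quantities fixed: 72 - 6q_i - 3·Σ_{j≠i} q_j = 0.
With identical firms every q_j equals q_i, so Σ_{j≠i} q_j = 2q_i and 72 = 12q_i, giving q_i = 6.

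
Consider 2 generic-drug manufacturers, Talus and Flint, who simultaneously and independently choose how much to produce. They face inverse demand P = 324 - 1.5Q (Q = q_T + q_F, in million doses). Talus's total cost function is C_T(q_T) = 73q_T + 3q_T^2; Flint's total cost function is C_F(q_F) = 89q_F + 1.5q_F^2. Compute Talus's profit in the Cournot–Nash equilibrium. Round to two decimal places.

2235.77

Talus's profit: π_T = (324 - 1.5Q)q_T - (73q_T + 3q_T²). Setting ∂π_T/∂q_T = 0: 251 - 9q_T - (3/2)(q_F) = 0.
Flint's first-order condition: 235 - 6q_F - (3/2)(q_T) = 0.
So q_T = (251 - (3/2)q_F)/9 and q_F = (235 - (3/2)q_T)/6.
Substituting one into the other gives q_T = 1538/69 and q_F = 33.5942.
Price P = 324 - (3/2)·55.8841 = 240.1739.
Talus's profit: 240.1739·(1538/69) - 73·(1538/69) - 3(1538/69)² = 2235.7694.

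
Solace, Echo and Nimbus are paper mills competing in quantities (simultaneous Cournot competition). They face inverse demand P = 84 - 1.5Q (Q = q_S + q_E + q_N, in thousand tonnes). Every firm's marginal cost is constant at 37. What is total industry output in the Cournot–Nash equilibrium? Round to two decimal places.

Each firm earns π_i = (84 - 1.5Q)q_i - 37q_i.
First-order condition (treating rivals' output as given): 47 - 3q_i - (3/2)·Σ_{j≠i} q_j = 0.
By symmetry each firm produces the same amount; substituting Σ_{j≠i} q_j = 2q_i yields q_i = 47/6.
Total output Q = 47/6 + 47/6 + 47/6 = 47/2.

23.50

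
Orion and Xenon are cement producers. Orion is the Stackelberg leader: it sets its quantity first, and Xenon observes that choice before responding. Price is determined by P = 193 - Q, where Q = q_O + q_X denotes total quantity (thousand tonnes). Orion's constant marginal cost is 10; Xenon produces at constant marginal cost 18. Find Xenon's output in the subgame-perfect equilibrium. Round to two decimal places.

Solve by backward induction. Given q_O, the follower Xenon maximises π_X = (193 - q_O - q_X)q_X - 18q_X.
Setting the follower's marginal profit to zero, 175 - q_O - 2q_X = 0, i.e. q_X = (175 - q_O)/2.
Orion substitutes q_X(q_O) into its own profit: π_O = q_O(193 - q_O - (175 - q_O)/2) - 10q_O = (211/2 - (1/2)q_O)q_O - 10q_O.
Maximising: ∂π_O/∂q_O = 191/2 - q_O = 0, giving q_O = 191/2.
Then q_X = (175 - 191/2)/2 = 159/4.

39.75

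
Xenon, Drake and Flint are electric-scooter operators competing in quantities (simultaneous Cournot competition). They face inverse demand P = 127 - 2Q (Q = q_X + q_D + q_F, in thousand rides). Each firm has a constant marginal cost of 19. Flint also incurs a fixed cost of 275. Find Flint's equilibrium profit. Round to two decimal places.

89.50

Each firm earns π_i = (127 - 2Q)q_i - 19q_i.
First-order condition (treating rivals' output as given): 108 - 4q_i - 2·Σ_{j≠i} q_j = 0.
By symmetry each firm produces the same amount; substituting Σ_{j≠i} q_j = 2q_i yields q_i = 108/8 = 27/2.
Price P = 127 - 2·(81/2) = 46.
Flint's profit: (46 - 19)·(27/2) - 275 = 179/2.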